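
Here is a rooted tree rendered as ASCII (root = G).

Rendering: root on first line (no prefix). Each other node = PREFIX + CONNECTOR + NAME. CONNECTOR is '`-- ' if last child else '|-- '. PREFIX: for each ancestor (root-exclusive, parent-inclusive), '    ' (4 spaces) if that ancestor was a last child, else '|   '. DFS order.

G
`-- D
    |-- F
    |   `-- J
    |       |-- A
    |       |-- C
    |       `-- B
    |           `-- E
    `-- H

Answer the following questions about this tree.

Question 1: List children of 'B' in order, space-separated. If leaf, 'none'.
Answer: E

Derivation:
Node B's children (from adjacency): E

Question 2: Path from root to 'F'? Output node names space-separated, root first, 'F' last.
Answer: G D F

Derivation:
Walk down from root: G -> D -> F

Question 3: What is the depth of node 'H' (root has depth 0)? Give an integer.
Path from root to H: G -> D -> H
Depth = number of edges = 2

Answer: 2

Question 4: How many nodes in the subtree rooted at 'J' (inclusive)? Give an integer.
Subtree rooted at J contains: A, B, C, E, J
Count = 5

Answer: 5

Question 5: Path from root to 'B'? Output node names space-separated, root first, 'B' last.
Answer: G D F J B

Derivation:
Walk down from root: G -> D -> F -> J -> B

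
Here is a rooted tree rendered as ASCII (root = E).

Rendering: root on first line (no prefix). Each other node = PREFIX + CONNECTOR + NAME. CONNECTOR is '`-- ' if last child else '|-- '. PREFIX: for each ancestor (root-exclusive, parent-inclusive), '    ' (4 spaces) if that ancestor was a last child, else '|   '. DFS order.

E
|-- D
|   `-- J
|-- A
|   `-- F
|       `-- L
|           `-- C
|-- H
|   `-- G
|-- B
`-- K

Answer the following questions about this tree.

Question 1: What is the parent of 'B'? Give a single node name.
Scan adjacency: B appears as child of E

Answer: E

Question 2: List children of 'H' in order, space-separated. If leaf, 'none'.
Answer: G

Derivation:
Node H's children (from adjacency): G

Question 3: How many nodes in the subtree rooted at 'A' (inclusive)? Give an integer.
Subtree rooted at A contains: A, C, F, L
Count = 4

Answer: 4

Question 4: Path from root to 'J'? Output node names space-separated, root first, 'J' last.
Answer: E D J

Derivation:
Walk down from root: E -> D -> J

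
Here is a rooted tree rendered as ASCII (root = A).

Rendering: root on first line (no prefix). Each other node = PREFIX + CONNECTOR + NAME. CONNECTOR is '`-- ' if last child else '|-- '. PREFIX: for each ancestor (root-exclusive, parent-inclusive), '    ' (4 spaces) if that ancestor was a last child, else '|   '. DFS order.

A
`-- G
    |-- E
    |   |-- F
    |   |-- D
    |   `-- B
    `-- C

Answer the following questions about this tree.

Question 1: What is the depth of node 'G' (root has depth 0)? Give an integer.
Answer: 1

Derivation:
Path from root to G: A -> G
Depth = number of edges = 1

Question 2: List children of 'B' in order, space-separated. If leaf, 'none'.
Node B's children (from adjacency): (leaf)

Answer: none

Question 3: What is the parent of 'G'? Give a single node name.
Scan adjacency: G appears as child of A

Answer: A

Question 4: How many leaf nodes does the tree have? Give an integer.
Leaves (nodes with no children): B, C, D, F

Answer: 4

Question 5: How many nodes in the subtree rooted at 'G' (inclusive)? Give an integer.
Subtree rooted at G contains: B, C, D, E, F, G
Count = 6

Answer: 6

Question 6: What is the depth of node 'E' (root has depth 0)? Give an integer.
Path from root to E: A -> G -> E
Depth = number of edges = 2

Answer: 2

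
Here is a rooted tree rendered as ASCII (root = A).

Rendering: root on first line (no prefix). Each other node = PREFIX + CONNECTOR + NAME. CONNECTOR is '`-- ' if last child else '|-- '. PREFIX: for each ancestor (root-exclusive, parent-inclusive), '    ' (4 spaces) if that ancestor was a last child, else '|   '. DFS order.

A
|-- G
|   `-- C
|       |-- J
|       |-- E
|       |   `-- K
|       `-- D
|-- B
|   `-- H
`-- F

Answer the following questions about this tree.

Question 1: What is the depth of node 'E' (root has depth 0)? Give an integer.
Answer: 3

Derivation:
Path from root to E: A -> G -> C -> E
Depth = number of edges = 3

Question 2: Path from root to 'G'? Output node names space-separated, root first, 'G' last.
Answer: A G

Derivation:
Walk down from root: A -> G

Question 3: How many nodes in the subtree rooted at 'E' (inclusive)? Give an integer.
Answer: 2

Derivation:
Subtree rooted at E contains: E, K
Count = 2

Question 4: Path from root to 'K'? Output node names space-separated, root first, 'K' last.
Answer: A G C E K

Derivation:
Walk down from root: A -> G -> C -> E -> K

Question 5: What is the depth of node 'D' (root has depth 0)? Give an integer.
Path from root to D: A -> G -> C -> D
Depth = number of edges = 3

Answer: 3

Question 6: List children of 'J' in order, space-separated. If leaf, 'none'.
Node J's children (from adjacency): (leaf)

Answer: none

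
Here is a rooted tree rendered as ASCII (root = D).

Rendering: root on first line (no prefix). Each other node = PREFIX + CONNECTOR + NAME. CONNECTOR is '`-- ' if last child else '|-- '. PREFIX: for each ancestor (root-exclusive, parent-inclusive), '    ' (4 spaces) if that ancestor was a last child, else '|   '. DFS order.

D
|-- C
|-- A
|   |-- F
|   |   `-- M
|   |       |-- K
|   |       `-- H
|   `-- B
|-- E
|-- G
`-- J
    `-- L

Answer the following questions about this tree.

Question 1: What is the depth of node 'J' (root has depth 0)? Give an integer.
Answer: 1

Derivation:
Path from root to J: D -> J
Depth = number of edges = 1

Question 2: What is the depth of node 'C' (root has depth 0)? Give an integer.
Answer: 1

Derivation:
Path from root to C: D -> C
Depth = number of edges = 1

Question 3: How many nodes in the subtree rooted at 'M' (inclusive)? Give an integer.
Answer: 3

Derivation:
Subtree rooted at M contains: H, K, M
Count = 3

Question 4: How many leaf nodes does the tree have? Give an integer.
Answer: 7

Derivation:
Leaves (nodes with no children): B, C, E, G, H, K, L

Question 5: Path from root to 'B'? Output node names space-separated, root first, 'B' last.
Walk down from root: D -> A -> B

Answer: D A B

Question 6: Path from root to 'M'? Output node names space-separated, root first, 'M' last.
Answer: D A F M

Derivation:
Walk down from root: D -> A -> F -> M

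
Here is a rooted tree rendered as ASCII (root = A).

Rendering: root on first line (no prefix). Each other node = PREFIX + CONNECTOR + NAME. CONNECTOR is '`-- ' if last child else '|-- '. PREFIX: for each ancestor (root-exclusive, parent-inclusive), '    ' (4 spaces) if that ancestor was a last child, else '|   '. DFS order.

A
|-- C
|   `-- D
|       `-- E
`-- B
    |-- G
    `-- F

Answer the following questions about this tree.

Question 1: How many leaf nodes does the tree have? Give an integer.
Leaves (nodes with no children): E, F, G

Answer: 3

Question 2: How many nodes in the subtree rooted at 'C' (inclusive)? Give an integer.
Subtree rooted at C contains: C, D, E
Count = 3

Answer: 3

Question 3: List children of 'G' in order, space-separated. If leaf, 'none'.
Answer: none

Derivation:
Node G's children (from adjacency): (leaf)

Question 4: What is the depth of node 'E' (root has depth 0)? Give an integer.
Path from root to E: A -> C -> D -> E
Depth = number of edges = 3

Answer: 3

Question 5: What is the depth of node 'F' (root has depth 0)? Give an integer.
Path from root to F: A -> B -> F
Depth = number of edges = 2

Answer: 2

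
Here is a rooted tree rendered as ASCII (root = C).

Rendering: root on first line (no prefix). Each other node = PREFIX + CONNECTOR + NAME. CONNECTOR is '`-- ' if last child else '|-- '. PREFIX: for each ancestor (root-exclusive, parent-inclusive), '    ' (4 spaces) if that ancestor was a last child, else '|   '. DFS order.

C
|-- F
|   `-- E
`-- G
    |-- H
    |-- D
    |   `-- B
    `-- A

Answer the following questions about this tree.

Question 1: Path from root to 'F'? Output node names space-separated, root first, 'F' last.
Walk down from root: C -> F

Answer: C F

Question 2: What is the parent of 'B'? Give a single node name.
Answer: D

Derivation:
Scan adjacency: B appears as child of D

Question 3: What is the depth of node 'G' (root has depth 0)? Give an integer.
Path from root to G: C -> G
Depth = number of edges = 1

Answer: 1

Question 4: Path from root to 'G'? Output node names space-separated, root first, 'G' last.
Walk down from root: C -> G

Answer: C G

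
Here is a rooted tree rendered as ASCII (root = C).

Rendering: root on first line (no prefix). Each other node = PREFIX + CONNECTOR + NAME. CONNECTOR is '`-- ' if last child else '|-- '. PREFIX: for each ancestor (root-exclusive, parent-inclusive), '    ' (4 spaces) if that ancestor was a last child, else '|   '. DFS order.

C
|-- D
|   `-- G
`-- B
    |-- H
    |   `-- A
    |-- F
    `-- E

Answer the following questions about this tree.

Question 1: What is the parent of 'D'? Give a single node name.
Answer: C

Derivation:
Scan adjacency: D appears as child of C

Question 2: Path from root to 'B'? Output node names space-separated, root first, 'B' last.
Answer: C B

Derivation:
Walk down from root: C -> B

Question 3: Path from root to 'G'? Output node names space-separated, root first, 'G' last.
Answer: C D G

Derivation:
Walk down from root: C -> D -> G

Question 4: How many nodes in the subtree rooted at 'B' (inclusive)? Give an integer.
Answer: 5

Derivation:
Subtree rooted at B contains: A, B, E, F, H
Count = 5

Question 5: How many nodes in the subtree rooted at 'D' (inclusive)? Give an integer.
Subtree rooted at D contains: D, G
Count = 2

Answer: 2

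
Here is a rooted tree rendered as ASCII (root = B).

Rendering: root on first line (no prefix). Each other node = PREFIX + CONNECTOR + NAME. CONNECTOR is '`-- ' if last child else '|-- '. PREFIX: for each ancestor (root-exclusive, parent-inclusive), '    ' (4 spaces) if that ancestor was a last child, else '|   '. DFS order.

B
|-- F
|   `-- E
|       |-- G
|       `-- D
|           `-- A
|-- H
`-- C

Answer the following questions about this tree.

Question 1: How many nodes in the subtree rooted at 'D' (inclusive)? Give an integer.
Answer: 2

Derivation:
Subtree rooted at D contains: A, D
Count = 2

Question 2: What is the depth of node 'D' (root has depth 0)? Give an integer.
Path from root to D: B -> F -> E -> D
Depth = number of edges = 3

Answer: 3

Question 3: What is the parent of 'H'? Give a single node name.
Scan adjacency: H appears as child of B

Answer: B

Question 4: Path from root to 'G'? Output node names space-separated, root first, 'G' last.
Answer: B F E G

Derivation:
Walk down from root: B -> F -> E -> G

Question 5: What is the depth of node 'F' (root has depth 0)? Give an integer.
Path from root to F: B -> F
Depth = number of edges = 1

Answer: 1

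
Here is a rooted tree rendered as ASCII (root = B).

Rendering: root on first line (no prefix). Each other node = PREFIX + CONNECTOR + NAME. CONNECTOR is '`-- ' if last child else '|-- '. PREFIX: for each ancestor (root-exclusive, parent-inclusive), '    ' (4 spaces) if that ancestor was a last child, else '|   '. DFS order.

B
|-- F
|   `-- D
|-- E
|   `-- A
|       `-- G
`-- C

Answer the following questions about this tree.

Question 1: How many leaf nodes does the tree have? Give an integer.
Answer: 3

Derivation:
Leaves (nodes with no children): C, D, G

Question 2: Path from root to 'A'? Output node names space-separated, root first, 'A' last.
Answer: B E A

Derivation:
Walk down from root: B -> E -> A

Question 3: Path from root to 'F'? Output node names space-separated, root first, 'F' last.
Walk down from root: B -> F

Answer: B F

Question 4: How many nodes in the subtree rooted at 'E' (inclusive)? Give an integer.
Answer: 3

Derivation:
Subtree rooted at E contains: A, E, G
Count = 3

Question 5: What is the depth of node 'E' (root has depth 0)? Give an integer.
Path from root to E: B -> E
Depth = number of edges = 1

Answer: 1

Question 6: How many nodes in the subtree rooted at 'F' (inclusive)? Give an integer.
Subtree rooted at F contains: D, F
Count = 2

Answer: 2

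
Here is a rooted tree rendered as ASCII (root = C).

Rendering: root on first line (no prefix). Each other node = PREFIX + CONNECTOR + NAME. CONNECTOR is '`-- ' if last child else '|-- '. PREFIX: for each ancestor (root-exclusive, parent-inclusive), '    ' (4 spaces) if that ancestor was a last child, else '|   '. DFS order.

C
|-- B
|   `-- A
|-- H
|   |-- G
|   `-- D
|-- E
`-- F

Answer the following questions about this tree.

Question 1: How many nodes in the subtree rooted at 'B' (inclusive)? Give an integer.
Subtree rooted at B contains: A, B
Count = 2

Answer: 2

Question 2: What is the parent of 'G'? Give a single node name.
Answer: H

Derivation:
Scan adjacency: G appears as child of H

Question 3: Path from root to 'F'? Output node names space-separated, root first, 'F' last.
Answer: C F

Derivation:
Walk down from root: C -> F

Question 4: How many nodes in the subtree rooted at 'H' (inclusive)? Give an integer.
Subtree rooted at H contains: D, G, H
Count = 3

Answer: 3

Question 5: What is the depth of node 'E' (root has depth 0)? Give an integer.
Answer: 1

Derivation:
Path from root to E: C -> E
Depth = number of edges = 1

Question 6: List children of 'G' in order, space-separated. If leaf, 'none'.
Answer: none

Derivation:
Node G's children (from adjacency): (leaf)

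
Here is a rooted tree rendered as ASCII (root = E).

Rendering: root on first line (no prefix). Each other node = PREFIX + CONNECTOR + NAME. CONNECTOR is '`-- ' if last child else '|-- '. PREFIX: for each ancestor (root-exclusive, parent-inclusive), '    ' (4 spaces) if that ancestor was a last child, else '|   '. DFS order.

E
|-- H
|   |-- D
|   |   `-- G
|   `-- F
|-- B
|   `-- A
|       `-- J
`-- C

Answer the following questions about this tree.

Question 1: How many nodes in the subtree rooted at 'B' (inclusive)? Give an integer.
Answer: 3

Derivation:
Subtree rooted at B contains: A, B, J
Count = 3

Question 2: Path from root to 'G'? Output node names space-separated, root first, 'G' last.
Answer: E H D G

Derivation:
Walk down from root: E -> H -> D -> G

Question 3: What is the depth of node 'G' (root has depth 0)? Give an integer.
Answer: 3

Derivation:
Path from root to G: E -> H -> D -> G
Depth = number of edges = 3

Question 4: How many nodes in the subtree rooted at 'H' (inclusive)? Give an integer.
Subtree rooted at H contains: D, F, G, H
Count = 4

Answer: 4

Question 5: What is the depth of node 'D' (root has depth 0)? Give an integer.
Answer: 2

Derivation:
Path from root to D: E -> H -> D
Depth = number of edges = 2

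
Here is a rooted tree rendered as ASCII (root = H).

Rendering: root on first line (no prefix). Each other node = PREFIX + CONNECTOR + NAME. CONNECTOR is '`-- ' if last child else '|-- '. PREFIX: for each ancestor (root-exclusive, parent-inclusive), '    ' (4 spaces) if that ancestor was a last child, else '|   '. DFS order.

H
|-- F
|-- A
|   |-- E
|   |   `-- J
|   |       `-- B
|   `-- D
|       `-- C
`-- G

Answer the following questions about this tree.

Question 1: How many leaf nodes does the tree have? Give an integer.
Answer: 4

Derivation:
Leaves (nodes with no children): B, C, F, G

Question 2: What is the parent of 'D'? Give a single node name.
Answer: A

Derivation:
Scan adjacency: D appears as child of A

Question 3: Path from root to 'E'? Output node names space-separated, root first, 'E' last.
Walk down from root: H -> A -> E

Answer: H A E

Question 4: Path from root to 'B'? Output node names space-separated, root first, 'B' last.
Walk down from root: H -> A -> E -> J -> B

Answer: H A E J B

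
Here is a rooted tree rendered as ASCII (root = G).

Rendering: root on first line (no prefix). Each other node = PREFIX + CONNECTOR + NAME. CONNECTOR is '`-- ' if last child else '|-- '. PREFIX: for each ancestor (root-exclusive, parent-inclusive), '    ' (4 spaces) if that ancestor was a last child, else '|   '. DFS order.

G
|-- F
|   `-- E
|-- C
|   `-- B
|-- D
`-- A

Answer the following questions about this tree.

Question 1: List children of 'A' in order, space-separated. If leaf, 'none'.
Answer: none

Derivation:
Node A's children (from adjacency): (leaf)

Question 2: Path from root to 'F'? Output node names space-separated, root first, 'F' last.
Walk down from root: G -> F

Answer: G F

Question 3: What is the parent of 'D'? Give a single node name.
Scan adjacency: D appears as child of G

Answer: G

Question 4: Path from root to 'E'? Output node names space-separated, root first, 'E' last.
Answer: G F E

Derivation:
Walk down from root: G -> F -> E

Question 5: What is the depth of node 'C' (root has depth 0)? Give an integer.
Answer: 1

Derivation:
Path from root to C: G -> C
Depth = number of edges = 1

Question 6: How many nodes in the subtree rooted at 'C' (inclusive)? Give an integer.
Answer: 2

Derivation:
Subtree rooted at C contains: B, C
Count = 2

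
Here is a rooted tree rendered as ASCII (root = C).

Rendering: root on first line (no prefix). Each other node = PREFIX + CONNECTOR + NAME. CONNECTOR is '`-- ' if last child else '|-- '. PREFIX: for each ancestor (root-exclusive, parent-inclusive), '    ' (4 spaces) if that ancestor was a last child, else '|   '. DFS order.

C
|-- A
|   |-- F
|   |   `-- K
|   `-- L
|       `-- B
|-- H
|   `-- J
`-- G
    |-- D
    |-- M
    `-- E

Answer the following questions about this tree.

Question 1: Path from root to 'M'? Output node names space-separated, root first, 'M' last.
Answer: C G M

Derivation:
Walk down from root: C -> G -> M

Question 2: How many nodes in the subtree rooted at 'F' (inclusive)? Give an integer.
Answer: 2

Derivation:
Subtree rooted at F contains: F, K
Count = 2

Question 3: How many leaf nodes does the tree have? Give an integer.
Answer: 6

Derivation:
Leaves (nodes with no children): B, D, E, J, K, M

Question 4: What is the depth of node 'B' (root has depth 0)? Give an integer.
Path from root to B: C -> A -> L -> B
Depth = number of edges = 3

Answer: 3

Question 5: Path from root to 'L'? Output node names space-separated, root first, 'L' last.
Answer: C A L

Derivation:
Walk down from root: C -> A -> L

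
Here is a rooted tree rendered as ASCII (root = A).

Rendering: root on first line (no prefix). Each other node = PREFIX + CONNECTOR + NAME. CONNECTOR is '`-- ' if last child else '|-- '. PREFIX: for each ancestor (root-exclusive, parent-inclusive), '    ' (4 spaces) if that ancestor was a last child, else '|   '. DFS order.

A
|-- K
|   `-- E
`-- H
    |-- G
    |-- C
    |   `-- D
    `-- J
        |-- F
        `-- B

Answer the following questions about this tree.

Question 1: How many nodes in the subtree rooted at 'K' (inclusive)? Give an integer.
Answer: 2

Derivation:
Subtree rooted at K contains: E, K
Count = 2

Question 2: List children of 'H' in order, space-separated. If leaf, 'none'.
Node H's children (from adjacency): G, C, J

Answer: G C J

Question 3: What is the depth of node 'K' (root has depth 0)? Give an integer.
Answer: 1

Derivation:
Path from root to K: A -> K
Depth = number of edges = 1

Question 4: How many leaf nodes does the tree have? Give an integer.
Answer: 5

Derivation:
Leaves (nodes with no children): B, D, E, F, G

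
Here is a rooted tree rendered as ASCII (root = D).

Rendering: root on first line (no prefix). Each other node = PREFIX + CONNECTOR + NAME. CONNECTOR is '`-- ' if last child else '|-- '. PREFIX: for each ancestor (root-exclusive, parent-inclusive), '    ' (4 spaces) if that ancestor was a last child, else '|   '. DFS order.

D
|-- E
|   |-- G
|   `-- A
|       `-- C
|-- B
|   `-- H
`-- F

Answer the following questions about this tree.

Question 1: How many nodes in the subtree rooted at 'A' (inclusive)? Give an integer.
Answer: 2

Derivation:
Subtree rooted at A contains: A, C
Count = 2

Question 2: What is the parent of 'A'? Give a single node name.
Answer: E

Derivation:
Scan adjacency: A appears as child of E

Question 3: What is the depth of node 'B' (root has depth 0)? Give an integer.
Answer: 1

Derivation:
Path from root to B: D -> B
Depth = number of edges = 1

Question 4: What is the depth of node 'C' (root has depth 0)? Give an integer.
Path from root to C: D -> E -> A -> C
Depth = number of edges = 3

Answer: 3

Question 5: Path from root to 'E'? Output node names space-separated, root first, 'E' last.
Walk down from root: D -> E

Answer: D E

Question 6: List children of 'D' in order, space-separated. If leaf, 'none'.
Answer: E B F

Derivation:
Node D's children (from adjacency): E, B, F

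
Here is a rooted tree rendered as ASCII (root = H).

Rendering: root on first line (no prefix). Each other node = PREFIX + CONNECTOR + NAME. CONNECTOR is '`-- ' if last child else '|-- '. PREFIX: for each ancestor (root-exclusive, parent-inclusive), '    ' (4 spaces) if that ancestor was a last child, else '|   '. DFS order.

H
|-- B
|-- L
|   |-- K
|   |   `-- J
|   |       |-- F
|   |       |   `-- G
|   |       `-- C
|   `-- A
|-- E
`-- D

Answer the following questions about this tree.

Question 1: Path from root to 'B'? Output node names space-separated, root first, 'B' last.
Answer: H B

Derivation:
Walk down from root: H -> B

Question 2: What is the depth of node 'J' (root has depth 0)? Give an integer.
Answer: 3

Derivation:
Path from root to J: H -> L -> K -> J
Depth = number of edges = 3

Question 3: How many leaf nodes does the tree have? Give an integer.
Leaves (nodes with no children): A, B, C, D, E, G

Answer: 6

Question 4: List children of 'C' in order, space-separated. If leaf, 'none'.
Node C's children (from adjacency): (leaf)

Answer: none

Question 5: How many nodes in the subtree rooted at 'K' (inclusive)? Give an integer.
Answer: 5

Derivation:
Subtree rooted at K contains: C, F, G, J, K
Count = 5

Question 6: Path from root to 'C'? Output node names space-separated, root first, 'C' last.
Walk down from root: H -> L -> K -> J -> C

Answer: H L K J C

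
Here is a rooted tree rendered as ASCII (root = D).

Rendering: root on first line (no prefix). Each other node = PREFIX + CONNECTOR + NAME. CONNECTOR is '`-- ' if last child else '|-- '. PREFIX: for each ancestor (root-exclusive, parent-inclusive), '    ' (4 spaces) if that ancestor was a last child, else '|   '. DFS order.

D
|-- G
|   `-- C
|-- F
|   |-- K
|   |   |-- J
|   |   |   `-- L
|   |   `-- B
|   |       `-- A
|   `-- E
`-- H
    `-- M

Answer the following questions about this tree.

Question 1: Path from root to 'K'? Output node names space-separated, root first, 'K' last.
Answer: D F K

Derivation:
Walk down from root: D -> F -> K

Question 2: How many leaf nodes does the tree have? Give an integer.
Answer: 5

Derivation:
Leaves (nodes with no children): A, C, E, L, M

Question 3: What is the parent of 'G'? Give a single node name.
Answer: D

Derivation:
Scan adjacency: G appears as child of D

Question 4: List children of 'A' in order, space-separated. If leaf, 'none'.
Answer: none

Derivation:
Node A's children (from adjacency): (leaf)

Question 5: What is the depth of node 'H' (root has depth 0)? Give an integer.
Answer: 1

Derivation:
Path from root to H: D -> H
Depth = number of edges = 1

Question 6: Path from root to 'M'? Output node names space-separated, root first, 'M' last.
Walk down from root: D -> H -> M

Answer: D H M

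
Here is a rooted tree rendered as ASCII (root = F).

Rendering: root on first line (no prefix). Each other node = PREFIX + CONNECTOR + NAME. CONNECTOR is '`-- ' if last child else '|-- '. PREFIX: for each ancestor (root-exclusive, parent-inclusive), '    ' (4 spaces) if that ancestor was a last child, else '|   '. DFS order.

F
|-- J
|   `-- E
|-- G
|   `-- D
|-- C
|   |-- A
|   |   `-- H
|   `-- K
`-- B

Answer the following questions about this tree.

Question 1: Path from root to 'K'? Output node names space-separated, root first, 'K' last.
Answer: F C K

Derivation:
Walk down from root: F -> C -> K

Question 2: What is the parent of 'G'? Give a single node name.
Scan adjacency: G appears as child of F

Answer: F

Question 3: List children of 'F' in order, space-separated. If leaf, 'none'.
Answer: J G C B

Derivation:
Node F's children (from adjacency): J, G, C, B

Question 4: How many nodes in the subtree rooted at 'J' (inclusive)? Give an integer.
Answer: 2

Derivation:
Subtree rooted at J contains: E, J
Count = 2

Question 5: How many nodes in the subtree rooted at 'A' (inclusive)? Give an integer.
Answer: 2

Derivation:
Subtree rooted at A contains: A, H
Count = 2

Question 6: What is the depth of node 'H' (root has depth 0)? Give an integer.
Answer: 3

Derivation:
Path from root to H: F -> C -> A -> H
Depth = number of edges = 3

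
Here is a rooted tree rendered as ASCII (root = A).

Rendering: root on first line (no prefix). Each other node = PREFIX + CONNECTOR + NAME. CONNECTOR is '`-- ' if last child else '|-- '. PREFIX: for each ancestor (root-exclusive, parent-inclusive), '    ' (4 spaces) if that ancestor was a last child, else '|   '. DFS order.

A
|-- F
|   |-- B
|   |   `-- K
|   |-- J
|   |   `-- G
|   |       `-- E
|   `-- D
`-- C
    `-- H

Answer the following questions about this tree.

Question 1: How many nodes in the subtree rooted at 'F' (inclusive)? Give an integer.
Subtree rooted at F contains: B, D, E, F, G, J, K
Count = 7

Answer: 7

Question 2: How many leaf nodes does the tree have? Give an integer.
Leaves (nodes with no children): D, E, H, K

Answer: 4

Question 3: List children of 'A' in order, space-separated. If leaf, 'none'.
Node A's children (from adjacency): F, C

Answer: F C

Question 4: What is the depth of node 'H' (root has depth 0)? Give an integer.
Answer: 2

Derivation:
Path from root to H: A -> C -> H
Depth = number of edges = 2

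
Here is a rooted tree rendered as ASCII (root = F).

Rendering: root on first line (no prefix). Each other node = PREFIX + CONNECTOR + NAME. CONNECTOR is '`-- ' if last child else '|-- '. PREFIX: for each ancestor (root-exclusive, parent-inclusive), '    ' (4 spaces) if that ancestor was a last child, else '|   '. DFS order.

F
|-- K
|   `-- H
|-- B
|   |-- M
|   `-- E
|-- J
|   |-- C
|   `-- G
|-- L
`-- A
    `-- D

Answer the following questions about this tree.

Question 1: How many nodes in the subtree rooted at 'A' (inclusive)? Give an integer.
Answer: 2

Derivation:
Subtree rooted at A contains: A, D
Count = 2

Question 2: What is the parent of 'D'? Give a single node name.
Scan adjacency: D appears as child of A

Answer: A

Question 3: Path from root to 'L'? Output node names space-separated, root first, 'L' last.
Answer: F L

Derivation:
Walk down from root: F -> L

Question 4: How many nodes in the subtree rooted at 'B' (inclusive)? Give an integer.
Answer: 3

Derivation:
Subtree rooted at B contains: B, E, M
Count = 3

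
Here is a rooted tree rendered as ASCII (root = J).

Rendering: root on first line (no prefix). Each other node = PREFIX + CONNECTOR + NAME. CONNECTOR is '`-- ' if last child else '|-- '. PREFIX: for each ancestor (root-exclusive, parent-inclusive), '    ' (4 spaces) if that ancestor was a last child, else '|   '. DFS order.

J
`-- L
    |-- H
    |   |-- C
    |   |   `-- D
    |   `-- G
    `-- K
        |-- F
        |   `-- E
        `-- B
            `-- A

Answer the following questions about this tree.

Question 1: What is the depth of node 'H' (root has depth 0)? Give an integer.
Path from root to H: J -> L -> H
Depth = number of edges = 2

Answer: 2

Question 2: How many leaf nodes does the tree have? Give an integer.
Answer: 4

Derivation:
Leaves (nodes with no children): A, D, E, G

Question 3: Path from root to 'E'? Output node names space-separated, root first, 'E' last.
Walk down from root: J -> L -> K -> F -> E

Answer: J L K F E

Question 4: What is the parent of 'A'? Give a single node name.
Scan adjacency: A appears as child of B

Answer: B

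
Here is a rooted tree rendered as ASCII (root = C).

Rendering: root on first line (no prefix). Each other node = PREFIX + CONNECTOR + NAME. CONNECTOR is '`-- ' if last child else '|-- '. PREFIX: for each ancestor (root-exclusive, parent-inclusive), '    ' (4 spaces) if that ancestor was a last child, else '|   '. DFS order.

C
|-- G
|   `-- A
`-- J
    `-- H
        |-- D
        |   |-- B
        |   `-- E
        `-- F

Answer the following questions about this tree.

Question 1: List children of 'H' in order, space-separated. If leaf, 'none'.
Node H's children (from adjacency): D, F

Answer: D F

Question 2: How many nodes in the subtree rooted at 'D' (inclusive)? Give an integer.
Subtree rooted at D contains: B, D, E
Count = 3

Answer: 3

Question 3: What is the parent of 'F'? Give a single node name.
Scan adjacency: F appears as child of H

Answer: H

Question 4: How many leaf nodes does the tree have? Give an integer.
Leaves (nodes with no children): A, B, E, F

Answer: 4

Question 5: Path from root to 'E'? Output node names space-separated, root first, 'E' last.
Walk down from root: C -> J -> H -> D -> E

Answer: C J H D E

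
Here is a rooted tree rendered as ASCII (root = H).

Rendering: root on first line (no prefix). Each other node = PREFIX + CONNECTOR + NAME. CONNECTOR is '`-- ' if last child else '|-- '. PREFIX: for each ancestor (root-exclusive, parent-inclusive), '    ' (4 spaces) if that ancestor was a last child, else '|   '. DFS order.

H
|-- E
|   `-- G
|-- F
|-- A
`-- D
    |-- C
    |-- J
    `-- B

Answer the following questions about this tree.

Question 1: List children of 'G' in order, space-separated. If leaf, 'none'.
Node G's children (from adjacency): (leaf)

Answer: none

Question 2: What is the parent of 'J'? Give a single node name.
Answer: D

Derivation:
Scan adjacency: J appears as child of D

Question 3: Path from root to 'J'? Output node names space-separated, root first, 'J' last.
Answer: H D J

Derivation:
Walk down from root: H -> D -> J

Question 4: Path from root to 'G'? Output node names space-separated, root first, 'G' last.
Answer: H E G

Derivation:
Walk down from root: H -> E -> G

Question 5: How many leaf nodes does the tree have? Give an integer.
Answer: 6

Derivation:
Leaves (nodes with no children): A, B, C, F, G, J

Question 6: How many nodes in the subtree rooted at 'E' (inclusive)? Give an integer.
Subtree rooted at E contains: E, G
Count = 2

Answer: 2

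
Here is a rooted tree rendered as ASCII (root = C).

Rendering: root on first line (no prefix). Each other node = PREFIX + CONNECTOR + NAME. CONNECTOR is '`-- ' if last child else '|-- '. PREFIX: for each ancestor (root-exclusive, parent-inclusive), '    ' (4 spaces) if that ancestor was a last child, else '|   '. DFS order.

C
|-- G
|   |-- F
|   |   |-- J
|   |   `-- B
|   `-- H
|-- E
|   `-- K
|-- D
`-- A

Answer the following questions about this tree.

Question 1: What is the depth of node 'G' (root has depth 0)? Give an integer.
Answer: 1

Derivation:
Path from root to G: C -> G
Depth = number of edges = 1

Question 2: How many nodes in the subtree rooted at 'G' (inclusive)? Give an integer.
Answer: 5

Derivation:
Subtree rooted at G contains: B, F, G, H, J
Count = 5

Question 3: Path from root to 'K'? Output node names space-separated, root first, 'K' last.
Answer: C E K

Derivation:
Walk down from root: C -> E -> K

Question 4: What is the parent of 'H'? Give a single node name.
Scan adjacency: H appears as child of G

Answer: G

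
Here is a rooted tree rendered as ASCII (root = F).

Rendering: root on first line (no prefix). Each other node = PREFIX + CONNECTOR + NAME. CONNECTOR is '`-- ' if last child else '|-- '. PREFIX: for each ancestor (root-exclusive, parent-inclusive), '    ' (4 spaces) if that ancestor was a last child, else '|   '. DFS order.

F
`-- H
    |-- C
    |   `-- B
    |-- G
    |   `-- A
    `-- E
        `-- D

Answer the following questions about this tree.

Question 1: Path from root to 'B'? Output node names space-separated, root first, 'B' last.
Walk down from root: F -> H -> C -> B

Answer: F H C B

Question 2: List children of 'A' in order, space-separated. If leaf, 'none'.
Answer: none

Derivation:
Node A's children (from adjacency): (leaf)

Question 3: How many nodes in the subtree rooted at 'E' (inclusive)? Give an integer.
Answer: 2

Derivation:
Subtree rooted at E contains: D, E
Count = 2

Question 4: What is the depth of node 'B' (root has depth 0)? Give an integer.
Answer: 3

Derivation:
Path from root to B: F -> H -> C -> B
Depth = number of edges = 3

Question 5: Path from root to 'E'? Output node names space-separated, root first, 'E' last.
Answer: F H E

Derivation:
Walk down from root: F -> H -> E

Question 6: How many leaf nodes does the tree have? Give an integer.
Leaves (nodes with no children): A, B, D

Answer: 3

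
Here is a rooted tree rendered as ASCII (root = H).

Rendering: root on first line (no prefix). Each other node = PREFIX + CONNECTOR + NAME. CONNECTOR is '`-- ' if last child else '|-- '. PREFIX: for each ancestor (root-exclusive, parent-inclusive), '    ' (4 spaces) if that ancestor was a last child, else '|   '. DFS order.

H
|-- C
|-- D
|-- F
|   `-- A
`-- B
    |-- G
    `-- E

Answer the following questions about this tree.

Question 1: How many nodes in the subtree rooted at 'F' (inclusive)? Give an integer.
Subtree rooted at F contains: A, F
Count = 2

Answer: 2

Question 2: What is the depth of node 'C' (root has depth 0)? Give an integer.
Path from root to C: H -> C
Depth = number of edges = 1

Answer: 1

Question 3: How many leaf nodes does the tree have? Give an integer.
Answer: 5

Derivation:
Leaves (nodes with no children): A, C, D, E, G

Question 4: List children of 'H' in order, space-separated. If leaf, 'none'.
Answer: C D F B

Derivation:
Node H's children (from adjacency): C, D, F, B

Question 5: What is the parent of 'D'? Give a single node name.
Scan adjacency: D appears as child of H

Answer: H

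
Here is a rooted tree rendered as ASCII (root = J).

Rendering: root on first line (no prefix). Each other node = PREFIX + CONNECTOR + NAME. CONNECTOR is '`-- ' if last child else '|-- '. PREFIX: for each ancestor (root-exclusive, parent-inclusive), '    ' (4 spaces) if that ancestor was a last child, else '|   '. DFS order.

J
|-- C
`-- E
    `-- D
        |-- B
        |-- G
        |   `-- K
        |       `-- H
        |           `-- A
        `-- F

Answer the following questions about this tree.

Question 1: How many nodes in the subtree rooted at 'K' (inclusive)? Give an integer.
Subtree rooted at K contains: A, H, K
Count = 3

Answer: 3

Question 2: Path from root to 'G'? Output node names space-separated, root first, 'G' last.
Answer: J E D G

Derivation:
Walk down from root: J -> E -> D -> G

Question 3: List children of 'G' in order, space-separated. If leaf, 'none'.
Node G's children (from adjacency): K

Answer: K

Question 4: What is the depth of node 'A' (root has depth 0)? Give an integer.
Answer: 6

Derivation:
Path from root to A: J -> E -> D -> G -> K -> H -> A
Depth = number of edges = 6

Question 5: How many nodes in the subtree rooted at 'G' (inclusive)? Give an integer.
Subtree rooted at G contains: A, G, H, K
Count = 4

Answer: 4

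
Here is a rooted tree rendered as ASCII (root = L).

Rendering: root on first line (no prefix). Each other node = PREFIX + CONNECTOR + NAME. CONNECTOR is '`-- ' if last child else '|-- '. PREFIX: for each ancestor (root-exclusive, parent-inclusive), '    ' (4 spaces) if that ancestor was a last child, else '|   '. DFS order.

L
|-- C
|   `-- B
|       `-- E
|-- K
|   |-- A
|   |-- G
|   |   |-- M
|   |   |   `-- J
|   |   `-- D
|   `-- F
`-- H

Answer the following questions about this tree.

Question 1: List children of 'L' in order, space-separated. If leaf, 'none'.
Node L's children (from adjacency): C, K, H

Answer: C K H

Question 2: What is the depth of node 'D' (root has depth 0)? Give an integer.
Path from root to D: L -> K -> G -> D
Depth = number of edges = 3

Answer: 3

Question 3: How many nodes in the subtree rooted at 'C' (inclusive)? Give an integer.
Subtree rooted at C contains: B, C, E
Count = 3

Answer: 3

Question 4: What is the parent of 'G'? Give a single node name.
Scan adjacency: G appears as child of K

Answer: K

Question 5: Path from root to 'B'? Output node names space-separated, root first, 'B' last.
Walk down from root: L -> C -> B

Answer: L C B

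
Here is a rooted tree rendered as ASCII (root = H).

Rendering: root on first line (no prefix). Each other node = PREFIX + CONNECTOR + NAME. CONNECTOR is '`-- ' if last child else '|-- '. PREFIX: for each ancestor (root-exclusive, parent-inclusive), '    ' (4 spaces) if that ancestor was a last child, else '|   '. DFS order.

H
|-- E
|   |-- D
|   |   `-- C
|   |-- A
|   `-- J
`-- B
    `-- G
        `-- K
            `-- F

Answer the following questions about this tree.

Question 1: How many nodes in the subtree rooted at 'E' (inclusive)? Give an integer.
Answer: 5

Derivation:
Subtree rooted at E contains: A, C, D, E, J
Count = 5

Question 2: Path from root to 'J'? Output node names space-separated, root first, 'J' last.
Walk down from root: H -> E -> J

Answer: H E J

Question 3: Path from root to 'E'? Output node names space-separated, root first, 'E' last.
Answer: H E

Derivation:
Walk down from root: H -> E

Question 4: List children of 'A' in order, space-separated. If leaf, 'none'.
Answer: none

Derivation:
Node A's children (from adjacency): (leaf)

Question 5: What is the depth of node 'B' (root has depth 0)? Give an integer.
Path from root to B: H -> B
Depth = number of edges = 1

Answer: 1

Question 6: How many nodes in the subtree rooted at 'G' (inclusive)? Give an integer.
Answer: 3

Derivation:
Subtree rooted at G contains: F, G, K
Count = 3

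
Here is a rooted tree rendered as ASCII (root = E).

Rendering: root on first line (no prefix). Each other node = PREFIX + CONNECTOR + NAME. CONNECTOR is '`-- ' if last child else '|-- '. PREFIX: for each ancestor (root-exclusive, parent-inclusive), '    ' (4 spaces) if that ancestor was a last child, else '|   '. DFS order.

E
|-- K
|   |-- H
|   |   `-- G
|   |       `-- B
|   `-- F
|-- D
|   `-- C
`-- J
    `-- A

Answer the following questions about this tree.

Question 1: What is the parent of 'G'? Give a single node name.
Scan adjacency: G appears as child of H

Answer: H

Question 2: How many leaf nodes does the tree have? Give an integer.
Answer: 4

Derivation:
Leaves (nodes with no children): A, B, C, F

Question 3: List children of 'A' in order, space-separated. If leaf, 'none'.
Node A's children (from adjacency): (leaf)

Answer: none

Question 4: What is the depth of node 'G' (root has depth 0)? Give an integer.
Path from root to G: E -> K -> H -> G
Depth = number of edges = 3

Answer: 3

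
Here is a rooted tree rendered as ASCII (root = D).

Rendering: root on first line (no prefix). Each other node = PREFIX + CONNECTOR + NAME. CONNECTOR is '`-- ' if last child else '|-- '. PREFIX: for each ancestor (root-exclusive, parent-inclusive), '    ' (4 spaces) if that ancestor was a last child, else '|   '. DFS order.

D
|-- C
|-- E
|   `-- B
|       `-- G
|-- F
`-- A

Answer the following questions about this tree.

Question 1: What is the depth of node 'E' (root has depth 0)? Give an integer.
Answer: 1

Derivation:
Path from root to E: D -> E
Depth = number of edges = 1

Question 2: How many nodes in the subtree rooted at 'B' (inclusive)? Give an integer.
Subtree rooted at B contains: B, G
Count = 2

Answer: 2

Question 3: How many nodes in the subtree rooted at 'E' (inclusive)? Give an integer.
Subtree rooted at E contains: B, E, G
Count = 3

Answer: 3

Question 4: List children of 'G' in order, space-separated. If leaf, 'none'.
Answer: none

Derivation:
Node G's children (from adjacency): (leaf)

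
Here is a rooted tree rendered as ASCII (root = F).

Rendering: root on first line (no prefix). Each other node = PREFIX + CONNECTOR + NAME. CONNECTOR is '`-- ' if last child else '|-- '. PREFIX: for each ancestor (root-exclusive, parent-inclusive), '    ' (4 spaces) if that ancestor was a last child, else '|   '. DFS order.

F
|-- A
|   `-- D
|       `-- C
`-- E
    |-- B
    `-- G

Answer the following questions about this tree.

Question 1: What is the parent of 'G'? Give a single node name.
Scan adjacency: G appears as child of E

Answer: E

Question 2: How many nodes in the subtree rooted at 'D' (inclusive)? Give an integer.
Subtree rooted at D contains: C, D
Count = 2

Answer: 2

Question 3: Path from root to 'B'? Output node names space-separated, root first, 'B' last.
Answer: F E B

Derivation:
Walk down from root: F -> E -> B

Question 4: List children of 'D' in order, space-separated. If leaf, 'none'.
Node D's children (from adjacency): C

Answer: C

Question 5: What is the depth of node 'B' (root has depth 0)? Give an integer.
Path from root to B: F -> E -> B
Depth = number of edges = 2

Answer: 2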